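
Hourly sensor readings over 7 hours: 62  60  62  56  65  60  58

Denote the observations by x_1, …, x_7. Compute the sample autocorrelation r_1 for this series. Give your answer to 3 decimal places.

-0.570

Mean x̄ = (62 + 60 + 62 + 56 + 65 + 60 + 58)/7 = 60.4286
Deviations from mean: 1.5714, -0.4286, 1.5714, -4.4286, 4.5714, -0.4286, -2.4286
Σ(x_t−x̄)(x_{t+1}−x̄) = (-0.6735) + (-0.6735) + (-6.9592) + (-20.2449) + (-1.9592) + (1.0408) = -29.4694
Denominator Σ(x_t−x̄)² = 51.7143
r_1 = -29.4694 / 51.7143 = -0.570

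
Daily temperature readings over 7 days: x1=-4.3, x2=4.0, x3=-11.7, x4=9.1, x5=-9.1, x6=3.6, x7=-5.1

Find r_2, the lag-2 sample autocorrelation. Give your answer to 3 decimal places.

Mean x̄ = (-4.3 + 4.0 − 11.7 + 9.1 − 9.1 + 3.6 − 5.1)/7 = -1.9286
Deviations from mean: -2.3714, 5.9286, -9.7714, 11.0286, -7.1714, 5.5286, -3.1714
Numerator Σ_{t=1}^{5}(x_t−x̄)(x_{t+2}−x̄) = 242.3469
Denominator Σ(x_t−x̄)² = 349.9343
r_2 = 242.3469 / 349.9343 = 0.693

0.693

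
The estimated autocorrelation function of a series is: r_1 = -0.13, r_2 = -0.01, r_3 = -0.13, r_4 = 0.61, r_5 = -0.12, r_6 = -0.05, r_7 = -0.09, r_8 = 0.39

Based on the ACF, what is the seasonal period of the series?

The largest autocorrelation is r_4 = 0.61, with a weaker echo at lag 8 (0.39); the remaining lags stay at or below -0.01.
The dominant spike at lag 4 indicates a seasonal period of 4.

4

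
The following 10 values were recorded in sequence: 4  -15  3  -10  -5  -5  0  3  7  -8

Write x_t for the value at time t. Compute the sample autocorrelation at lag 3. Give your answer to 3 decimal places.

-0.225

Mean x̄ = (4 − 15 + 3 − 10 − 5 − 5 + 0 + 3 + 7 − 8)/10 = -2.6000
Σ(x_t−x̄)(x_{t+3}−x̄) = (-48.8400) + (29.7600) + (-13.4400) + (-19.2400) + (-13.4400) + (-23.0400) + (-14.0400) = -102.2800
Denominator Σ(x_t−x̄)² = 454.4000
r_3 = -102.2800 / 454.4000 = -0.225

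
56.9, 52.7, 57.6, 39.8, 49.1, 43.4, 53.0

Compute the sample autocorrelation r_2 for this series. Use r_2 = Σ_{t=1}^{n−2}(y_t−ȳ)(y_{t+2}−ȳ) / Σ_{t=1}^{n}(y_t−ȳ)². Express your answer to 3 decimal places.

0.311

Mean ȳ = (56.9 + 52.7 + 57.6 + 39.8 + 49.1 + 43.4 + 53.0)/7 = 50.3571
Σ(y_t−ȳ)(y_{t+2}−ȳ) = (47.3890) + (-24.7339) + (-9.1053) + (73.4476) + (-3.3224) = 83.6749
Denominator Σ(y_t−ȳ)² = 269.1771
r_2 = 83.6749 / 269.1771 = 0.311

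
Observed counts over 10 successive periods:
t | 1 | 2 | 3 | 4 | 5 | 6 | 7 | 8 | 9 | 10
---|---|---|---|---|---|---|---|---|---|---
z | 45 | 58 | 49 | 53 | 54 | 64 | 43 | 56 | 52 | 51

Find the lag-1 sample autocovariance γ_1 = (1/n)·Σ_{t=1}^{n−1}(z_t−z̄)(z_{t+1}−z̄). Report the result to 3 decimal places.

-18.775

Mean z̄ = (45 + 58 + 49 + 53 + 54 + 64 + 43 + 56 + 52 + 51)/10 = 52.5000
Σ_{t=1}^{9}(z_t−z̄)(z_{t+1}−z̄) = -187.7500
γ_1 = -187.7500 / 10 = -18.775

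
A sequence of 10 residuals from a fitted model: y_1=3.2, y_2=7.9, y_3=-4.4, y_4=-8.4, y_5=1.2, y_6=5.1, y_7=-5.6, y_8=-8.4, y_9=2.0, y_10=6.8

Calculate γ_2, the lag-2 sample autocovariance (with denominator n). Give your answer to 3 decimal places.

Mean ȳ = (3.2 + 7.9 − 4.4 − 8.4 + 1.2 + 5.1 − 5.6 − 8.4 + 2.0 + 6.8)/10 = -0.0600
Σ_{t=1}^{8}(y_t−ȳ)(y_{t+2}−ȳ) = -247.6772
γ_2 = -247.6772 / 10 = -24.768

-24.768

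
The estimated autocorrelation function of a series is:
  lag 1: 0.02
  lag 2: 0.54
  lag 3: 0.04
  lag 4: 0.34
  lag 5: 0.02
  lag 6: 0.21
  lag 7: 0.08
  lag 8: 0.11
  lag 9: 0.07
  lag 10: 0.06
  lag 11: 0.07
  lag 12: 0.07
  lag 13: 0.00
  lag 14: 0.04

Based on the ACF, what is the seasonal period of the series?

The largest autocorrelation is r_2 = 0.54, with weaker echoes at lags 4 (0.34) and 6 (0.21); the remaining lags stay at or below 0.11.
The dominant spike at lag 2 indicates a seasonal period of 2.

2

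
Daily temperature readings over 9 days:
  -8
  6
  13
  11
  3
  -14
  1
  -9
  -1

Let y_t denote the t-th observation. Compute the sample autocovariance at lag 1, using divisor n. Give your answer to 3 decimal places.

16.390

Mean ȳ = (-8 + 6 + 13 + 11 + 3 − 14 + 1 − 9 − 1)/9 = 0.2222
Σ_{t=1}^{8}(y_t−ȳ)(y_{t+1}−ȳ) = 147.5062
γ_1 = 147.5062 / 9 = 16.390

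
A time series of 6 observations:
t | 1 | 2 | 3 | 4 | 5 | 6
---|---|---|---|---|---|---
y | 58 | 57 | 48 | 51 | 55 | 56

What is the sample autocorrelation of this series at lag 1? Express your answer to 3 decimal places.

Mean ȳ = (58 + 57 + 48 + 51 + 55 + 56)/6 = 54.1667
Deviations from mean: 3.8333, 2.8333, -6.1667, -3.1667, 0.8333, 1.8333
Numerator Σ_{t=1}^{5}(y_t−ȳ)(y_{t+1}−ȳ) = 11.8056
Denominator Σ(y_t−ȳ)² = 74.8333
r_1 = 11.8056 / 74.8333 = 0.158

0.158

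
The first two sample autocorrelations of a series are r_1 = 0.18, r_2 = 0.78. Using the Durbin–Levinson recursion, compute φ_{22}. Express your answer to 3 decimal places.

0.773

φ_{22} = (r_2 − r_1²) / (1 − r_1²)
r_1² = (0.18)² = 0.0324
Numerator = 0.78 − 0.0324 = 0.7476; denominator = 1 − 0.0324 = 0.9676
φ_{22} = 0.7476 / 0.9676 = 0.773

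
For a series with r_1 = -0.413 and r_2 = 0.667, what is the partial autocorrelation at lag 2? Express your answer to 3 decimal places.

0.599

φ_{22} = (r_2 − r_1²) / (1 − r_1²)
r_1² = (-0.413)² = 0.170569
Numerator = 0.667 − 0.1706 = 0.4964; denominator = 1 − 0.1706 = 0.8294
φ_{22} = 0.4964 / 0.8294 = 0.599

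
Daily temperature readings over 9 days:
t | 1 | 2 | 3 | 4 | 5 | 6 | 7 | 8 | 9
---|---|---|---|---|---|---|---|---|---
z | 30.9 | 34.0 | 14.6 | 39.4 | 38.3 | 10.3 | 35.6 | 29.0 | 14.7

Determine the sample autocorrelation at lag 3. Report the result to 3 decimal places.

0.662

Mean z̄ = (30.9 + 34.0 + 14.6 + 39.4 + 38.3 + 10.3 + 35.6 + 29.0 + 14.7)/9 = 27.4222
Σ(z_t−z̄)(z_{t+3}−z̄) = (41.6560) + (71.5516) + (219.5449) + (97.9516) + (17.1627) + (217.8327) = 665.6996
Denominator Σ(z_t−z̄)² = 1005.9556
r_3 = 665.6996 / 1005.9556 = 0.662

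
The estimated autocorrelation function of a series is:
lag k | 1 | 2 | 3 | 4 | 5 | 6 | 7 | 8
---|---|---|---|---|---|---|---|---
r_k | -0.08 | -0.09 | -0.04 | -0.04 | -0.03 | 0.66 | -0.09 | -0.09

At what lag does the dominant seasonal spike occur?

6

The largest autocorrelation is r_6 = 0.66; the remaining lags stay at or below -0.03.
The dominant spike at lag 6 indicates a seasonal period of 6.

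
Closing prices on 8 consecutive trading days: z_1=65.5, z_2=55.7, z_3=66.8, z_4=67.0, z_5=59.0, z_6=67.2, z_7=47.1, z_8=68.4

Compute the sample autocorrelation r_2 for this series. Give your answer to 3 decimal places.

Mean z̄ = (65.5 + 55.7 + 66.8 + 67.0 + 59.0 + 67.2 + 47.1 + 68.4)/8 = 62.0875
Deviations from mean: 3.4125, -6.3875, 4.7125, 4.9125, -3.0875, 5.1125, -14.9875, 6.3125
Σ(z_t−z̄)(z_{t+2}−z̄) = (16.0814) + (-31.3786) + (-14.5498) + (25.1152) + (46.2739) + (32.2727) = 73.8147
Denominator Σ(z_t−z̄)² = 398.9288
r_2 = 73.8147 / 398.9288 = 0.185

0.185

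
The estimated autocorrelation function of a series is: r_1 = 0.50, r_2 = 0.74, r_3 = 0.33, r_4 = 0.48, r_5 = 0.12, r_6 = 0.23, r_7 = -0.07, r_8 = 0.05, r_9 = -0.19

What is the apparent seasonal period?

The largest autocorrelation is r_2 = 0.74; the remaining lags stay at or below 0.50.
The dominant spike at lag 2 indicates a seasonal period of 2.

2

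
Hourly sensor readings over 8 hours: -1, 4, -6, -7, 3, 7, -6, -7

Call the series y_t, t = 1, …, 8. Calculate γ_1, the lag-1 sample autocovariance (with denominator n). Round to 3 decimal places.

0.404

Mean ȳ = (-1 + 4 − 6 − 7 + 3 + 7 − 6 − 7)/8 = -1.6250
Σ_{t=1}^{7}(y_t−ȳ)(y_{t+1}−ȳ) = 3.2344
γ_1 = 3.2344 / 8 = 0.404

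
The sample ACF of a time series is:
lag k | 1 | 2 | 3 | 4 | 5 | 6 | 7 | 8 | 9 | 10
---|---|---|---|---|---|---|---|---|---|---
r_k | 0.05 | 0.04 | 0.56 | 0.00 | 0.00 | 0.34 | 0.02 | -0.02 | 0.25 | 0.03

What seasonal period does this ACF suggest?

3

The largest autocorrelation is r_3 = 0.56, with weaker echoes at lags 6 (0.34) and 9 (0.25); the remaining lags stay at or below 0.05.
The dominant spike at lag 3 indicates a seasonal period of 3.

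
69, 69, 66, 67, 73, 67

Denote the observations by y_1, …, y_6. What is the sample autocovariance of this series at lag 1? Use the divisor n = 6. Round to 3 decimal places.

-1.792

Mean ȳ = (69 + 69 + 66 + 67 + 73 + 67)/6 = 68.5000
Σ_{t=1}^{5}(y_t−ȳ)(y_{t+1}−ȳ) = -10.7500
γ_1 = -10.7500 / 6 = -1.792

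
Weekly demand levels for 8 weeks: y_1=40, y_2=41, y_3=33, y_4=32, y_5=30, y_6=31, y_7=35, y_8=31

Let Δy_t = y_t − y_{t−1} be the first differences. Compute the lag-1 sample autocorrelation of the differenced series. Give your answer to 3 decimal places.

First differences Δy: 1, -8, -1, -2, 1, 4, -4
Mean of differences = -1.2857
Numerator Σ(Δy_t−Δȳ)(Δy_{t+1}−Δȳ) = -21.3673
Denominator Σ(Δy_t−Δȳ)² = 91.4286
r_1(Δy) = -21.3673 / 91.4286 = -0.234

-0.234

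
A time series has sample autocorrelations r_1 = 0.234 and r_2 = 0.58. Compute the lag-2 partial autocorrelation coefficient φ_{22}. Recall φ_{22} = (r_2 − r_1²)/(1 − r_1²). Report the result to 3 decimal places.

φ_{22} = (r_2 − r_1²) / (1 − r_1²)
r_1² = (0.234)² = 0.054756
Numerator = 0.58 − 0.0548 = 0.5252; denominator = 1 − 0.0548 = 0.9452
φ_{22} = 0.5252 / 0.9452 = 0.556

0.556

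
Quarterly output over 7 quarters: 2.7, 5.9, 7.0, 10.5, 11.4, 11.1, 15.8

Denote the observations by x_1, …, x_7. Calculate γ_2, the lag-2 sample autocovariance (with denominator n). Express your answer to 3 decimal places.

3.166

Mean x̄ = (2.7 + 5.9 + 7.0 + 10.5 + 11.4 + 11.1 + 15.8)/7 = 9.2000
Σ_{t=1}^{5}(x_t−x̄)(x_{t+2}−x̄) = 22.1600
γ_2 = 22.1600 / 7 = 3.166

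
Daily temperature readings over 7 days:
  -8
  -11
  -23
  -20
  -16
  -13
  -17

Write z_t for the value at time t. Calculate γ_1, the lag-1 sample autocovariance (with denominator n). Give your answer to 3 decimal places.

Mean z̄ = (-8 − 11 − 23 − 20 − 16 − 13 − 17)/7 = -15.4286
Σ_{t=1}^{6}(z_t−z̄)(z_{t+1}−z̄) = 31.3878
γ_1 = 31.3878 / 7 = 4.484

4.484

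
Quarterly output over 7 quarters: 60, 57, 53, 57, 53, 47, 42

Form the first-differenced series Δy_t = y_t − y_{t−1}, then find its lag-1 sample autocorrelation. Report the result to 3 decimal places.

First differences Δy: -3, -4, 4, -4, -6, -5
Mean of differences = -3.0000
Numerator Σ(Δy_t−Δȳ)(Δy_{t+1}−Δȳ) = -5.0000
Denominator Σ(Δy_t−Δȳ)² = 64.0000
r_1(Δy) = -5.0000 / 64.0000 = -0.078

-0.078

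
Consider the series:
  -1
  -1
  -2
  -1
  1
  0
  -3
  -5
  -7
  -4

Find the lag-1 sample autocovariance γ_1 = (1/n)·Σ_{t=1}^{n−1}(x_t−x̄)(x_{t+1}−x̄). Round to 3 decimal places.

Mean x̄ = (-1 − 1 − 2 − 1 + 1 + 0 − 3 − 5 − 7 − 4)/10 = -2.3000
Σ_{t=1}^{9}(x_t−x̄)(x_{t+1}−x̄) = 35.3100
γ_1 = 35.3100 / 10 = 3.531

3.531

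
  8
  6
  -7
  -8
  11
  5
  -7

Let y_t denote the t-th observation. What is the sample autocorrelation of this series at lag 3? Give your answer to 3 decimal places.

Mean ȳ = (8 + 6 − 7 − 8 + 11 + 5 − 7)/7 = 1.1429
Deviations from mean: 6.8571, 4.8571, -8.1429, -9.1429, 9.8571, 3.8571, -8.1429
Numerator Σ_{t=1}^{4}(y_t−ȳ)(y_{t+3}−ȳ) = 28.2245
Denominator Σ(y_t−ȳ)² = 398.8571
r_3 = 28.2245 / 398.8571 = 0.071

0.071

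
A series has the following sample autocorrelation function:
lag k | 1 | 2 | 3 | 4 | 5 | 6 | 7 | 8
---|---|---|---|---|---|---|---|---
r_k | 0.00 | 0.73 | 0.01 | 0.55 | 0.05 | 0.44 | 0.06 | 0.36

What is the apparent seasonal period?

The largest autocorrelation is r_2 = 0.73, with weaker echoes at lags 4 (0.55), 6 (0.44) and 8 (0.36); the remaining lags stay at or below 0.06.
The dominant spike at lag 2 indicates a seasonal period of 2.

2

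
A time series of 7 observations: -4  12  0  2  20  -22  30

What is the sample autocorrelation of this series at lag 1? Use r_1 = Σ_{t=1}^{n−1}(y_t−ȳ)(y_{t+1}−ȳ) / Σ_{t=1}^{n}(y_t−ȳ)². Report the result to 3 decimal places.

-0.690

Mean ȳ = (-4 + 12 + 0 + 2 + 20 − 22 + 30)/7 = 5.4286
Deviations from mean: -9.4286, 6.5714, -5.4286, -3.4286, 14.5714, -27.4286, 24.5714
Numerator Σ_{t=1}^{6}(y_t−ȳ)(y_{t+1}−ȳ) = -1202.6122
Denominator Σ(y_t−ȳ)² = 1741.7143
r_1 = -1202.6122 / 1741.7143 = -0.690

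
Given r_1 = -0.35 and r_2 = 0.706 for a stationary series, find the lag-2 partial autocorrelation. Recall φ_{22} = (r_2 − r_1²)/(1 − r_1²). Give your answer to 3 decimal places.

0.665

φ_{22} = (r_2 − r_1²) / (1 − r_1²)
r_1² = (-0.35)² = 0.1225
Numerator = 0.706 − 0.1225 = 0.5835; denominator = 1 − 0.1225 = 0.8775
φ_{22} = 0.5835 / 0.8775 = 0.665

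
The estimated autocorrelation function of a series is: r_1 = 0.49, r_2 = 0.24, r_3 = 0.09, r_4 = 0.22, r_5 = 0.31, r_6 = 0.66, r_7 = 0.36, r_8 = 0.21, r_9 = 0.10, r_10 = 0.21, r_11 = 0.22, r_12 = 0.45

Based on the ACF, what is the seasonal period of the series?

6

The largest autocorrelation is r_6 = 0.66; the remaining lags stay at or below 0.49. The elevated value at lag 1 (0.49), dropping to 0.24 at lag 2, reflects decaying short-term dependence rather than seasonality.
The dominant spike at lag 6 indicates a seasonal period of 6.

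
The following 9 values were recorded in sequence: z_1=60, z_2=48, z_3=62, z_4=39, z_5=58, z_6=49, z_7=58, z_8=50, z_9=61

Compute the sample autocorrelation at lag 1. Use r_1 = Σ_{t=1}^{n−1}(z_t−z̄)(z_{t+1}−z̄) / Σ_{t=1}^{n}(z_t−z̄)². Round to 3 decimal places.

-0.724

Mean z̄ = (60 + 48 + 62 + 39 + 58 + 49 + 58 + 50 + 61)/9 = 53.8889
Numerator Σ_{t=1}^{8}(z_t−z̄)(z_{t+1}−z̄) = -349.5679
Denominator Σ(z_t−z̄)² = 482.8889
r_1 = -349.5679 / 482.8889 = -0.724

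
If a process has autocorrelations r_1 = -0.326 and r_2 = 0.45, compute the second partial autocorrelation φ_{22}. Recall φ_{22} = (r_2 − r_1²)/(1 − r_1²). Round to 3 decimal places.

φ_{22} = (r_2 − r_1²) / (1 − r_1²)
r_1² = (-0.326)² = 0.106276
Numerator = 0.45 − 0.1063 = 0.3437; denominator = 1 − 0.1063 = 0.8937
φ_{22} = 0.3437 / 0.8937 = 0.385

0.385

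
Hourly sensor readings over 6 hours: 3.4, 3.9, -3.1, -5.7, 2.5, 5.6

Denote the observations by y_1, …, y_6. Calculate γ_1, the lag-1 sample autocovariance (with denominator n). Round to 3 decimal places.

Mean ȳ = (3.4 + 3.9 − 3.1 − 5.7 + 2.5 + 5.6)/6 = 1.1000
Σ_{t=1}^{5}(y_t−ȳ)(y_{t+1}−ȳ) = 20.0200
γ_1 = 20.0200 / 6 = 3.337

3.337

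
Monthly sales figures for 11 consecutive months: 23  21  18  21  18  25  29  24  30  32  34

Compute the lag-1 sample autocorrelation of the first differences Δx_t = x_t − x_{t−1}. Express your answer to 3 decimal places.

First differences Δx: -2, -3, 3, -3, 7, 4, -5, 6, 2, 2
Mean of differences = 1.1000
Numerator Σ(Δx_t−Δx̄)(Δx_{t+1}−Δx̄) = -52.3100
Denominator Σ(Δx_t−Δx̄)² = 152.9000
r_1(Δx) = -52.3100 / 152.9000 = -0.342

-0.342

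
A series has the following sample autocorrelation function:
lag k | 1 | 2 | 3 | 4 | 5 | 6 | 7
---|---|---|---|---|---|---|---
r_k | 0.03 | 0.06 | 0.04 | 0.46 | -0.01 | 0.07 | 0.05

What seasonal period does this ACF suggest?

4

The largest autocorrelation is r_4 = 0.46; the remaining lags stay at or below 0.07.
The dominant spike at lag 4 indicates a seasonal period of 4.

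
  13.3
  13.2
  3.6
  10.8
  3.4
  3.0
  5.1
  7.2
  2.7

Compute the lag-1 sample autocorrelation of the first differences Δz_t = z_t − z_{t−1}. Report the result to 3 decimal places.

First differences Δz: -0.1, -9.6, 7.2, -7.4, -0.4, 2.1, 2.1, -4.5
Mean of differences = -1.3250
Numerator Σ(Δz_t−Δz̄)(Δz_{t+1}−Δz̄) = -134.0656
Denominator Σ(Δz_t−Δz̄)² = 213.9550
r_1(Δz) = -134.0656 / 213.9550 = -0.627

-0.627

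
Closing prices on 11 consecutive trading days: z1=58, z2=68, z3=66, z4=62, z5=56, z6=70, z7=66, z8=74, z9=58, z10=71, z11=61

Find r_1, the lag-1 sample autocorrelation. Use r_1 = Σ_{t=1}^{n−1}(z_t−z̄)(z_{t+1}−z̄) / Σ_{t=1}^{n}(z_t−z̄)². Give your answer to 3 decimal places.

Mean z̄ = (58 + 68 + 66 + 62 + 56 + 70 + 66 + 74 + 58 + 71 + 61)/11 = 64.5455
Numerator Σ_{t=1}^{10}(z_t−z̄)(z_{t+1}−z̄) = -151.4793
Denominator Σ(z_t−z̄)² = 354.7273
r_1 = -151.4793 / 354.7273 = -0.427

-0.427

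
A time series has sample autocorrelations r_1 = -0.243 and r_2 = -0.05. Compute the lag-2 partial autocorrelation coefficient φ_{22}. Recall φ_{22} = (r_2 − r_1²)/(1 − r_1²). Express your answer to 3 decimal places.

-0.116

φ_{22} = (r_2 − r_1²) / (1 − r_1²)
r_1² = (-0.243)² = 0.059049
Numerator = -0.05 − 0.0590 = -0.1090; denominator = 1 − 0.0590 = 0.9410
φ_{22} = -0.1090 / 0.9410 = -0.116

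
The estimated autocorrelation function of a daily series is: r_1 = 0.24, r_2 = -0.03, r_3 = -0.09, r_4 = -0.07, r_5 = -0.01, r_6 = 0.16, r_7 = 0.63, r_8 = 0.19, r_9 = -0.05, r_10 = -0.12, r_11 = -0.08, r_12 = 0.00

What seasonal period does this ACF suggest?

The largest autocorrelation is r_7 = 0.63; the remaining lags stay at or below 0.24.
The dominant spike at lag 7 indicates a seasonal period of 7.

7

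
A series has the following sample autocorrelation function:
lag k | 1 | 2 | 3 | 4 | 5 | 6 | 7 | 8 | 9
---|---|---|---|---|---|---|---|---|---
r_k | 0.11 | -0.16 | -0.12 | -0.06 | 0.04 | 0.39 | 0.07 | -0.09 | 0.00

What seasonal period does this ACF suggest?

6

The largest autocorrelation is r_6 = 0.39; the remaining lags stay at or below 0.11.
The dominant spike at lag 6 indicates a seasonal period of 6.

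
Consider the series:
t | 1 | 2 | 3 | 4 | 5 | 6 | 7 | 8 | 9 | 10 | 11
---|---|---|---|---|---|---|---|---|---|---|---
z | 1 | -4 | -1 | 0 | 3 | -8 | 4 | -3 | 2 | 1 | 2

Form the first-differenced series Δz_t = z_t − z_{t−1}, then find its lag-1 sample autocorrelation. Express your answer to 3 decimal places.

First differences Δz: -5, 3, 1, 3, -11, 12, -7, 5, -1, 1
Mean of differences = 0.1000
Numerator Σ(Δz_t−Δz̄)(Δz_{t+1}−Δz̄) = -299.5100
Denominator Σ(Δz_t−Δz̄)² = 384.9000
r_1(Δz) = -299.5100 / 384.9000 = -0.778

-0.778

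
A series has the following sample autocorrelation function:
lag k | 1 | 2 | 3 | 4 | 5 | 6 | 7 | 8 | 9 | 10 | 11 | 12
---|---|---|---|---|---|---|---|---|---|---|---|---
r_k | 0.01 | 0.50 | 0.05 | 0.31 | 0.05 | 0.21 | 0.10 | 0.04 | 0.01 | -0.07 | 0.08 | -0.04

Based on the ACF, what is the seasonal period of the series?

The largest autocorrelation is r_2 = 0.50, with weaker echoes at lags 4 (0.31) and 6 (0.21); the remaining lags stay at or below 0.10.
The dominant spike at lag 2 indicates a seasonal period of 2.

2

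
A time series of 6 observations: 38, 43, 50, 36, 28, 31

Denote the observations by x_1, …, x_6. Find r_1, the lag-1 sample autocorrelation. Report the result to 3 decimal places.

0.397

Mean x̄ = (38 + 43 + 50 + 36 + 28 + 31)/6 = 37.6667
Deviations from mean: 0.3333, 5.3333, 12.3333, -1.6667, -9.6667, -6.6667
Σ(x_t−x̄)(x_{t+1}−x̄) = (1.7778) + (65.7778) + (-20.5556) + (16.1111) + (64.4444) = 127.5556
Denominator Σ(x_t−x̄)² = 321.3333
r_1 = 127.5556 / 321.3333 = 0.397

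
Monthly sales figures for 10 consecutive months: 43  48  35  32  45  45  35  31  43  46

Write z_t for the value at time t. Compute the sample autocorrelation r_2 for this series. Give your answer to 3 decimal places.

-0.768

Mean z̄ = (43 + 48 + 35 + 32 + 45 + 45 + 35 + 31 + 43 + 46)/10 = 40.3000
Numerator Σ_{t=1}^{8}(z_t−z̄)(z_{t+2}−z̄) = -278.0800
Denominator Σ(z_t−z̄)² = 362.1000
r_2 = -278.0800 / 362.1000 = -0.768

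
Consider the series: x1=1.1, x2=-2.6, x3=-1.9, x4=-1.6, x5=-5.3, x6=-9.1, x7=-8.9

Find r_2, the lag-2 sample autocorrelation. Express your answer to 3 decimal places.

Mean x̄ = (1.1 − 2.6 − 1.9 − 1.6 − 5.3 − 9.1 − 8.9)/7 = -4.0429
Deviations from mean: 5.1429, 1.4429, 2.1429, 2.4429, -1.2571, -5.0571, -4.8571
Σ(x_t−x̄)(x_{t+2}−x̄) = (11.0204) + (3.5247) + (-2.6939) + (-12.3539) + (6.1061) = 5.6035
Denominator Σ(x_t−x̄)² = 89.8371
r_2 = 5.6035 / 89.8371 = 0.062

0.062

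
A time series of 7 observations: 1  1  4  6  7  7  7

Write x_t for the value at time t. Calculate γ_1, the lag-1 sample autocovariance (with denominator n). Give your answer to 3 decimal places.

Mean x̄ = (1 + 1 + 4 + 6 + 7 + 7 + 7)/7 = 4.7143
Σ_{t=1}^{6}(x_t−x̄)(x_{t+1}−x̄) = 28.9184
γ_1 = 28.9184 / 7 = 4.131

4.131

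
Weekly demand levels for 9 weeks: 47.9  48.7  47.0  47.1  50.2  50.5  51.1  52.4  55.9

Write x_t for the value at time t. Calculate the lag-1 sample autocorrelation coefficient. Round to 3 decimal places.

0.495

Mean x̄ = (47.9 + 48.7 + 47.0 + 47.1 + 50.2 + 50.5 + 51.1 + 52.4 + 55.9)/9 = 50.0889
Numerator Σ_{t=1}^{8}(x_t−x̄)(x_{t+1}−x̄) = 32.4588
Denominator Σ(x_t−x̄)² = 65.5089
r_1 = 32.4588 / 65.5089 = 0.495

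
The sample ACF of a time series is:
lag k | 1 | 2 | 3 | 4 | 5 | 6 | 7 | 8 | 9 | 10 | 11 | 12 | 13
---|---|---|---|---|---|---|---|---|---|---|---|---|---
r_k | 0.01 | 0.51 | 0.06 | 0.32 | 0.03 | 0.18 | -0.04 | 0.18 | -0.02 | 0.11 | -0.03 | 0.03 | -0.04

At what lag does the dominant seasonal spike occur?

The largest autocorrelation is r_2 = 0.51, with weaker echoes at lags 4 (0.32), 6 (0.18) and 8 (0.18); the remaining lags stay at or below 0.11.
The dominant spike at lag 2 indicates a seasonal period of 2.

2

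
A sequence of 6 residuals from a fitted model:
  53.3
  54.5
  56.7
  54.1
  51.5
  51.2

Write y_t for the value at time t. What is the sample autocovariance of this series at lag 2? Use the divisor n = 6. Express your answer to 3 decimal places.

Mean ȳ = (53.3 + 54.5 + 56.7 + 54.1 + 51.5 + 51.2)/6 = 53.5500
Σ_{t=1}^{4}(y_t−ȳ)(y_{t+2}−ȳ) = -8.0150
γ_2 = -8.0150 / 6 = -1.336

-1.336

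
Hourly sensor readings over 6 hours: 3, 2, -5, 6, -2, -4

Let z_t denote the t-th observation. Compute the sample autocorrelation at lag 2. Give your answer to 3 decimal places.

-0.181

Mean z̄ = (3 + 2 − 5 + 6 − 2 − 4)/6 = 0.0000
Σ(z_t−z̄)(z_{t+2}−z̄) = (-15.0000) + (12.0000) + (10.0000) + (-24.0000) = -17.0000
Denominator Σ(z_t−z̄)² = 94.0000
r_2 = -17.0000 / 94.0000 = -0.181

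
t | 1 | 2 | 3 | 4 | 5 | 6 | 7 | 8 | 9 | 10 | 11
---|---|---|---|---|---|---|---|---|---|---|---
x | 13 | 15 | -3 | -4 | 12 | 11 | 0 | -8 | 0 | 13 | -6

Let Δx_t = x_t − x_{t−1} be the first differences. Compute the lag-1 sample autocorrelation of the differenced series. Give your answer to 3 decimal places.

-0.124

First differences Δx: 2, -18, -1, 16, -1, -11, -8, 8, 13, -19
Mean of differences = -1.9000
Numerator Σ(Δx_t−Δx̄)(Δx_{t+1}−Δx̄) = -165.4100
Denominator Σ(Δx_t−Δx̄)² = 1328.9000
r_1(Δx) = -165.4100 / 1328.9000 = -0.124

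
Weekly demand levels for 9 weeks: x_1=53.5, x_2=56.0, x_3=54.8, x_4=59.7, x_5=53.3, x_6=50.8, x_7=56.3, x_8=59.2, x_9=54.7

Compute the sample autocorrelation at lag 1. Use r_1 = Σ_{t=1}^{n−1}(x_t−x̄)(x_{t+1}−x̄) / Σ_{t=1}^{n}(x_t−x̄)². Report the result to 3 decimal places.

Mean x̄ = (53.5 + 56.0 + 54.8 + 59.7 + 53.3 + 50.8 + 56.3 + 59.2 + 54.7)/9 = 55.3667
Numerator Σ_{t=1}^{8}(x_t−x̄)(x_{t+1}−x̄) = -6.7544
Denominator Σ(x_t−x̄)² = 64.1200
r_1 = -6.7544 / 64.1200 = -0.105

-0.105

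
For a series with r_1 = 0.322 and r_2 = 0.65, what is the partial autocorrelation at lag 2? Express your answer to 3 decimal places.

0.610

φ_{22} = (r_2 − r_1²) / (1 − r_1²)
r_1² = (0.322)² = 0.103684
Numerator = 0.65 − 0.1037 = 0.5463; denominator = 1 − 0.1037 = 0.8963
φ_{22} = 0.5463 / 0.8963 = 0.610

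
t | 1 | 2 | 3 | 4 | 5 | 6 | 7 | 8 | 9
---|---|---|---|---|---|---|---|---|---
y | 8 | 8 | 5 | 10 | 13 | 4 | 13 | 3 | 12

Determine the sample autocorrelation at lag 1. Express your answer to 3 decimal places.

Mean ȳ = (8 + 8 + 5 + 10 + 13 + 4 + 13 + 3 + 12)/9 = 8.4444
Numerator Σ_{t=1}^{8}(y_t−ȳ)(y_{t+1}−ȳ) = -81.1975
Denominator Σ(y_t−ȳ)² = 118.2222
r_1 = -81.1975 / 118.2222 = -0.687

-0.687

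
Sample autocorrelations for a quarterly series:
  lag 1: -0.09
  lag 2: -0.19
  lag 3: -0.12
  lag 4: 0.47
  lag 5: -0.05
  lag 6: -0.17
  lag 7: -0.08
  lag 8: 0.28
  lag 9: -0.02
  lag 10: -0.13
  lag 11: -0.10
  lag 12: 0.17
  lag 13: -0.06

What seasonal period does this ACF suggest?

The largest autocorrelation is r_4 = 0.47, with weaker echoes at lags 8 (0.28) and 12 (0.17); the remaining lags stay at or below -0.02.
The dominant spike at lag 4 indicates a seasonal period of 4.

4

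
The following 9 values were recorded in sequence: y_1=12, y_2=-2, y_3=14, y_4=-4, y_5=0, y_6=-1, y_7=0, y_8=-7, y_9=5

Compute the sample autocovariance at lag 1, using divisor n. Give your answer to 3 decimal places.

Mean ȳ = (12 − 2 + 14 − 4 + 0 − 1 + 0 − 7 + 5)/9 = 1.8889
Σ_{t=1}^{8}(y_t−ȳ)(y_{t+1}−ȳ) = -146.5679
γ_1 = -146.5679 / 9 = -16.285

-16.285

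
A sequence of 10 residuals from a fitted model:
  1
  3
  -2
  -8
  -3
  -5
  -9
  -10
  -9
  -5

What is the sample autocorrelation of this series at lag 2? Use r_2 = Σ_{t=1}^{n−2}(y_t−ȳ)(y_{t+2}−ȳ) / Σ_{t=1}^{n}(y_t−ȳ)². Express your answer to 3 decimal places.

Mean ȳ = (1 + 3 − 2 − 8 − 3 − 5 − 9 − 10 − 9 − 5)/10 = -4.7000
Numerator Σ_{t=1}^{8}(y_t−ȳ)(y_{t+2}−ȳ) = 9.9200
Denominator Σ(y_t−ȳ)² = 178.1000
r_2 = 9.9200 / 178.1000 = 0.056

0.056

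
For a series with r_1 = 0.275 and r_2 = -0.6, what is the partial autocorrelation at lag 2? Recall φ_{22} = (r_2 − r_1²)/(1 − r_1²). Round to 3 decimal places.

-0.731

φ_{22} = (r_2 − r_1²) / (1 − r_1²)
r_1² = (0.275)² = 0.075625
Numerator = -0.6 − 0.0756 = -0.6756; denominator = 1 − 0.0756 = 0.9244
φ_{22} = -0.6756 / 0.9244 = -0.731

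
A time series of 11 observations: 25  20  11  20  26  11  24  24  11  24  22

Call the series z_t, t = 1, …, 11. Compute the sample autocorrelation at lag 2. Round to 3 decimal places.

-0.426

Mean z̄ = (25 + 20 + 11 + 20 + 26 + 11 + 24 + 24 + 11 + 24 + 22)/11 = 19.8182
Numerator Σ_{t=1}^{9}(z_t−z̄)(z_{t+2}−z̄) = -151.4298
Denominator Σ(z_t−z̄)² = 355.6364
r_2 = -151.4298 / 355.6364 = -0.426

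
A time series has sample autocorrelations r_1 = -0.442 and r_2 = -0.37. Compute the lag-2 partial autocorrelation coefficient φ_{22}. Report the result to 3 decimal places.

φ_{22} = (r_2 − r_1²) / (1 − r_1²)
r_1² = (-0.442)² = 0.195364
Numerator = -0.37 − 0.1954 = -0.5654; denominator = 1 − 0.1954 = 0.8046
φ_{22} = -0.5654 / 0.8046 = -0.703

-0.703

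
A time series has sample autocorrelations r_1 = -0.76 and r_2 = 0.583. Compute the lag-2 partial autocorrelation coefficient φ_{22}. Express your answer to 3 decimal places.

0.013

φ_{22} = (r_2 − r_1²) / (1 − r_1²)
r_1² = (-0.76)² = 0.5776
Numerator = 0.583 − 0.5776 = 0.0054; denominator = 1 − 0.5776 = 0.4224
φ_{22} = 0.0054 / 0.4224 = 0.013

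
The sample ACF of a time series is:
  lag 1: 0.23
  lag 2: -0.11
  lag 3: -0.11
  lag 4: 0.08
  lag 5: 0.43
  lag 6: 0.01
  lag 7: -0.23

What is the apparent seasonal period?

5

The largest autocorrelation is r_5 = 0.43; the remaining lags stay at or below 0.23.
The dominant spike at lag 5 indicates a seasonal period of 5.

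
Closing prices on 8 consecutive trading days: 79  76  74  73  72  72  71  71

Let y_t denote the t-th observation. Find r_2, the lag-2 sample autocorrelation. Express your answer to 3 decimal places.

0.167

Mean ȳ = (79 + 76 + 74 + 73 + 72 + 72 + 71 + 71)/8 = 73.5000
Deviations from mean: 5.5000, 2.5000, 0.5000, -0.5000, -1.5000, -1.5000, -2.5000, -2.5000
Numerator Σ_{t=1}^{6}(y_t−ȳ)(y_{t+2}−ȳ) = 9.0000
Denominator Σ(y_t−ȳ)² = 54.0000
r_2 = 9.0000 / 54.0000 = 0.167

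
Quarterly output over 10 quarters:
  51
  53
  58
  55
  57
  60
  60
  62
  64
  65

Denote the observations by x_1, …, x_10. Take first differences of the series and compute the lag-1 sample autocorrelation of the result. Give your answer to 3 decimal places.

First differences Δx: 2, 5, -3, 2, 3, 0, 2, 2, 1
Mean of differences = 1.5556
Numerator Σ(Δx_t−Δx̄)(Δx_{t+1}−Δx̄) = -18.5309
Denominator Σ(Δx_t−Δx̄)² = 38.2222
r_1(Δx) = -18.5309 / 38.2222 = -0.485

-0.485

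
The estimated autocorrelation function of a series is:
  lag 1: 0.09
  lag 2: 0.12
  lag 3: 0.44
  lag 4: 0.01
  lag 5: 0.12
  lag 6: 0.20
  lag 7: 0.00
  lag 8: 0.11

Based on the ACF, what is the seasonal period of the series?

3

The largest autocorrelation is r_3 = 0.44, with a weaker echo at lag 6 (0.20); the remaining lags stay at or below 0.12.
The dominant spike at lag 3 indicates a seasonal period of 3.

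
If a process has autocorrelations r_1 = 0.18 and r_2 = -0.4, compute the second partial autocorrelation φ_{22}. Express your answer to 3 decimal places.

φ_{22} = (r_2 − r_1²) / (1 − r_1²)
r_1² = (0.18)² = 0.0324
Numerator = -0.4 − 0.0324 = -0.4324; denominator = 1 − 0.0324 = 0.9676
φ_{22} = -0.4324 / 0.9676 = -0.447

-0.447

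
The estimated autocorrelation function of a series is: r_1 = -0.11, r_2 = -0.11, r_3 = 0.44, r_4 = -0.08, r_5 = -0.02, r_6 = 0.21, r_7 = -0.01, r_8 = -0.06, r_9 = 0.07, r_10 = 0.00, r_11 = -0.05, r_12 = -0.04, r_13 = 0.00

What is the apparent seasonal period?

The largest autocorrelation is r_3 = 0.44, with a weaker echo at lag 6 (0.21); the remaining lags stay at or below 0.07.
The dominant spike at lag 3 indicates a seasonal period of 3.

3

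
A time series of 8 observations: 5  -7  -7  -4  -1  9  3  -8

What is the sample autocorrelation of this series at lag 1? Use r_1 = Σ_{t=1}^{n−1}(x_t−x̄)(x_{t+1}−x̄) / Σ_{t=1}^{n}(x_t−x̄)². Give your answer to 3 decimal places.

0.105

Mean x̄ = (5 − 7 − 7 − 4 − 1 + 9 + 3 − 8)/8 = -1.2500
Deviations from mean: 6.2500, -5.7500, -5.7500, -2.7500, 0.2500, 10.2500, 4.2500, -6.7500
Σ(x_t−x̄)(x_{t+1}−x̄) = (-35.9375) + (33.0625) + (15.8125) + (-0.6875) + (2.5625) + (43.5625) + (-28.6875) = 29.6875
Denominator Σ(x_t−x̄)² = 281.5000
r_1 = 29.6875 / 281.5000 = 0.105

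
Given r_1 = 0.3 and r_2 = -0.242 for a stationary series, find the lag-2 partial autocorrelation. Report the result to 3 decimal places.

φ_{22} = (r_2 − r_1²) / (1 − r_1²)
r_1² = (0.3)² = 0.09
Numerator = -0.242 − 0.0900 = -0.3320; denominator = 1 − 0.0900 = 0.9100
φ_{22} = -0.3320 / 0.9100 = -0.365

-0.365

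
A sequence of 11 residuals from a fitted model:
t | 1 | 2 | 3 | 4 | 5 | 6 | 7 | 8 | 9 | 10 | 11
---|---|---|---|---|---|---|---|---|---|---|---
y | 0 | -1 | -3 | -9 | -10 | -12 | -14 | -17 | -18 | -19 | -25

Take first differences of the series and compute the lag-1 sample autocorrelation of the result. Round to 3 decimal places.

First differences Δy: -1, -2, -6, -1, -2, -2, -3, -1, -1, -6
Mean of differences = -2.5000
Numerator Σ(Δy_t−Δȳ)(Δy_{t+1}−Δȳ) = -9.2500
Denominator Σ(Δy_t−Δȳ)² = 34.5000
r_1(Δy) = -9.2500 / 34.5000 = -0.268

-0.268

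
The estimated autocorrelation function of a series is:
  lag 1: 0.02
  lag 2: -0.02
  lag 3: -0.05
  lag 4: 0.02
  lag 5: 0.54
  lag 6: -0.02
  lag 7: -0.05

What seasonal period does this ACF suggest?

The largest autocorrelation is r_5 = 0.54; the remaining lags stay at or below 0.02.
The dominant spike at lag 5 indicates a seasonal period of 5.

5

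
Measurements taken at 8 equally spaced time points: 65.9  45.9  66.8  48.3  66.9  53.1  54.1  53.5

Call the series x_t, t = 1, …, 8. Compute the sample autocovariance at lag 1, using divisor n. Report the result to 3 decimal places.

Mean x̄ = (65.9 + 45.9 + 66.8 + 48.3 + 66.9 + 53.1 + 54.1 + 53.5)/8 = 56.8125
Σ_{t=1}^{7}(x_t−x̄)(x_{t+1}−x̄) = -397.4389
γ_1 = -397.4389 / 8 = -49.680

-49.680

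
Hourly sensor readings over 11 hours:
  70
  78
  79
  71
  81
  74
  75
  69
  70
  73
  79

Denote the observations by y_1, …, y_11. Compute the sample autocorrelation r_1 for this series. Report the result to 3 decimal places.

-0.111

Mean ȳ = (70 + 78 + 79 + 71 + 81 + 74 + 75 + 69 + 70 + 73 + 79)/11 = 74.4545
Numerator Σ_{t=1}^{10}(y_t−ȳ)(y_{t+1}−ȳ) = -20.0248
Denominator Σ(y_t−ȳ)² = 180.7273
r_1 = -20.0248 / 180.7273 = -0.111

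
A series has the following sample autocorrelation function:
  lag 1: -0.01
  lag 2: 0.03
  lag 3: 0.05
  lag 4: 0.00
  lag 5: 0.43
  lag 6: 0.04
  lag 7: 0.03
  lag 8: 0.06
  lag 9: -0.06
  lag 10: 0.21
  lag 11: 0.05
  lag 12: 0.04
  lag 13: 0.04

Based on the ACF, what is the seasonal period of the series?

The largest autocorrelation is r_5 = 0.43, with a weaker echo at lag 10 (0.21); the remaining lags stay at or below 0.06.
The dominant spike at lag 5 indicates a seasonal period of 5.

5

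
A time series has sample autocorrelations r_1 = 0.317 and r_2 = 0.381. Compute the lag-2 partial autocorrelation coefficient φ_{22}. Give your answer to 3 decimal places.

0.312

φ_{22} = (r_2 − r_1²) / (1 − r_1²)
r_1² = (0.317)² = 0.100489
Numerator = 0.381 − 0.1005 = 0.2805; denominator = 1 − 0.1005 = 0.8995
φ_{22} = 0.2805 / 0.8995 = 0.312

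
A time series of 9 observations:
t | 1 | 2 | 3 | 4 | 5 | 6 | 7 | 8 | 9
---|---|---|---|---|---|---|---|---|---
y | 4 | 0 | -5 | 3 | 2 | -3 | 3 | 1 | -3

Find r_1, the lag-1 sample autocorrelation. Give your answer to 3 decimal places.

Mean ȳ = (4 + 0 − 5 + 3 + 2 − 3 + 3 + 1 − 3)/9 = 0.2222
Numerator Σ_{t=1}^{8}(y_t−ȳ)(y_{t+1}−ȳ) = -24.2716
Denominator Σ(y_t−ȳ)² = 81.5556
r_1 = -24.2716 / 81.5556 = -0.298

-0.298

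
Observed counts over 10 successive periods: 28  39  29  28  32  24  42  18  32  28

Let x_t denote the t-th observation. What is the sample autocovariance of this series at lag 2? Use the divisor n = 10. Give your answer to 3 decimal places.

13.800

Mean x̄ = (28 + 39 + 29 + 28 + 32 + 24 + 42 + 18 + 32 + 28)/10 = 30.0000
Σ_{t=1}^{8}(x_t−x̄)(x_{t+2}−x̄) = 138.0000
γ_2 = 138.0000 / 10 = 13.800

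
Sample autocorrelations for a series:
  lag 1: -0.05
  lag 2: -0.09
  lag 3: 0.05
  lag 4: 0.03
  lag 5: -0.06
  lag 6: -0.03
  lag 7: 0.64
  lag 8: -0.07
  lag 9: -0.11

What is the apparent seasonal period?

7

The largest autocorrelation is r_7 = 0.64; the remaining lags stay at or below 0.05.
The dominant spike at lag 7 indicates a seasonal period of 7.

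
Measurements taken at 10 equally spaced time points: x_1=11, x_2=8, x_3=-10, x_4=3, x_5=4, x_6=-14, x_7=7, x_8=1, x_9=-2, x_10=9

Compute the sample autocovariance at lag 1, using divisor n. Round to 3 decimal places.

Mean x̄ = (11 + 8 − 10 + 3 + 4 − 14 + 7 + 1 − 2 + 9)/10 = 1.7000
Σ_{t=1}^{9}(x_t−x̄)(x_{t+1}−x̄) = -174.7900
γ_1 = -174.7900 / 10 = -17.479

-17.479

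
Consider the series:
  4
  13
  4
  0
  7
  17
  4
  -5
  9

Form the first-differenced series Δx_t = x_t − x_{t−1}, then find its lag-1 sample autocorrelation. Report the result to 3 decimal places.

First differences Δx: 9, -9, -4, 7, 10, -13, -9, 14
Mean of differences = 0.6250
Numerator Σ(Δx_t−Δx̄)(Δx_{t+1}−Δx̄) = -131.1406
Denominator Σ(Δx_t−Δx̄)² = 769.8750
r_1(Δx) = -131.1406 / 769.8750 = -0.170

-0.170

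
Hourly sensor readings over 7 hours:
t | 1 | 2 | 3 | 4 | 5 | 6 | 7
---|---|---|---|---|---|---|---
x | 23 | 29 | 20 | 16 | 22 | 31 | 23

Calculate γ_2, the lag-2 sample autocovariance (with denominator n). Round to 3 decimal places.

Mean x̄ = (23 + 29 + 20 + 16 + 22 + 31 + 23)/7 = 23.4286
Deviations: -0.4286, 5.5714, -3.4286, -7.4286, -1.4286, 7.5714, -0.4286
Σ_{t=1}^{5}(x_t−x̄)(x_{t+2}−x̄) = -90.6531
γ_2 = -90.6531 / 7 = -12.950

-12.950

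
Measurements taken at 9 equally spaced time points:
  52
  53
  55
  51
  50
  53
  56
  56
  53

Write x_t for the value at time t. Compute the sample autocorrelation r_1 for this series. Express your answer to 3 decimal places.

Mean x̄ = (52 + 53 + 55 + 51 + 50 + 53 + 56 + 56 + 53)/9 = 53.2222
Numerator Σ_{t=1}^{8}(x_t−x̄)(x_{t+1}−x̄) = 10.2840
Denominator Σ(x_t−x̄)² = 35.5556
r_1 = 10.2840 / 35.5556 = 0.289

0.289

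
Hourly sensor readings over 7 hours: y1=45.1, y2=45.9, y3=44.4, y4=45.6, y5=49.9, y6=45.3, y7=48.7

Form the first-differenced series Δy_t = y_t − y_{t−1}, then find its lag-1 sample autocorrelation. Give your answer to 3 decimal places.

First differences Δy: 0.8, -1.5, 1.2, 4.3, -4.6, 3.4
Mean of differences = 0.6000
Numerator Σ(Δy_t−Δȳ)(Δy_{t+1}−Δȳ) = -33.2600
Denominator Σ(Δy_t−Δȳ)² = 53.3800
r_1(Δy) = -33.2600 / 53.3800 = -0.623

-0.623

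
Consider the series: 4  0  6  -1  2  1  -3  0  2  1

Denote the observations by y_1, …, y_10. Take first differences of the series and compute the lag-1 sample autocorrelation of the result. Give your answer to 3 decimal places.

-0.667

First differences Δy: -4, 6, -7, 3, -1, -4, 3, 2, -1
Mean of differences = -0.3333
Numerator Σ(Δy_t−Δȳ)(Δy_{t+1}−Δȳ) = -93.4444
Denominator Σ(Δy_t−Δȳ)² = 140.0000
r_1(Δy) = -93.4444 / 140.0000 = -0.667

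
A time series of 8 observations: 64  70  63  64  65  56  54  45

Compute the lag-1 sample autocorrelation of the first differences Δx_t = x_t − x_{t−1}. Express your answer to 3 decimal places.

First differences Δx: 6, -7, 1, 1, -9, -2, -9
Mean of differences = -2.7143
Numerator Σ(Δx_t−Δx̄)(Δx_{t+1}−Δx̄) = -71.7959
Denominator Σ(Δx_t−Δx̄)² = 201.4286
r_1(Δx) = -71.7959 / 201.4286 = -0.356

-0.356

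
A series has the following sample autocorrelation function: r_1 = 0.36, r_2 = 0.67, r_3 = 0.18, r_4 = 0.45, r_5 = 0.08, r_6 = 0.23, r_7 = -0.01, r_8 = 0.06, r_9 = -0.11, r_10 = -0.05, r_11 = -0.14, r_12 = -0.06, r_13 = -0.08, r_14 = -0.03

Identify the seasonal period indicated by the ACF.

2

The largest autocorrelation is r_2 = 0.67, with a weaker echo at lag 4 (0.45); the remaining lags stay at or below 0.36.
The dominant spike at lag 2 indicates a seasonal period of 2.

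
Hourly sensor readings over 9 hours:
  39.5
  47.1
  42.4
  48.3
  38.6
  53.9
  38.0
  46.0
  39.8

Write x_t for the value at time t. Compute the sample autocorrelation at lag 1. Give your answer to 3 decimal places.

Mean x̄ = (39.5 + 47.1 + 42.4 + 48.3 + 38.6 + 53.9 + 38.0 + 46.0 + 39.8)/9 = 43.7333
Numerator Σ_{t=1}^{8}(x_t−x̄)(x_{t+1}−x̄) = -180.6611
Denominator Σ(x_t−x̄)² = 235.0800
r_1 = -180.6611 / 235.0800 = -0.769

-0.769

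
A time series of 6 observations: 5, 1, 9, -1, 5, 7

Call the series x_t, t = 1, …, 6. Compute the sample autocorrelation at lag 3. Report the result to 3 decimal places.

0.096

Mean x̄ = (5 + 1 + 9 − 1 + 5 + 7)/6 = 4.3333
Deviations from mean: 0.6667, -3.3333, 4.6667, -5.3333, 0.6667, 2.6667
Numerator Σ_{t=1}^{3}(x_t−x̄)(x_{t+3}−x̄) = 6.6667
Denominator Σ(x_t−x̄)² = 69.3333
r_3 = 6.6667 / 69.3333 = 0.096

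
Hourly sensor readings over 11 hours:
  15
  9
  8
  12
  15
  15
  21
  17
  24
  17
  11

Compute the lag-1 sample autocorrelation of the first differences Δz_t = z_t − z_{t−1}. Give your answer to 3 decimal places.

-0.170

First differences Δz: -6, -1, 4, 3, 0, 6, -4, 7, -7, -6
Mean of differences = -0.4000
Numerator Σ(Δz_t−Δz̄)(Δz_{t+1}−Δz̄) = -41.9600
Denominator Σ(Δz_t−Δz̄)² = 246.4000
r_1(Δz) = -41.9600 / 246.4000 = -0.170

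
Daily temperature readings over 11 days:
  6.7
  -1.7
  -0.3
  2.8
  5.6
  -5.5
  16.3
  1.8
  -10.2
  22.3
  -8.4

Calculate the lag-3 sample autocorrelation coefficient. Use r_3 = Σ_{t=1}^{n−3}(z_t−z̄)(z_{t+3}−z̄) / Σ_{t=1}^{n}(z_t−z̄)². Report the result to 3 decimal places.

Mean z̄ = (6.7 − 1.7 − 0.3 + 2.8 + 5.6 − 5.5 + 16.3 + 1.8 − 10.2 + 22.3 − 8.4)/11 = 2.6727
Numerator Σ_{t=1}^{8}(z_t−z̄)(z_{t+3}−z̄) = 393.5223
Denominator Σ(z_t−z̄)² = 979.5618
r_3 = 393.5223 / 979.5618 = 0.402

0.402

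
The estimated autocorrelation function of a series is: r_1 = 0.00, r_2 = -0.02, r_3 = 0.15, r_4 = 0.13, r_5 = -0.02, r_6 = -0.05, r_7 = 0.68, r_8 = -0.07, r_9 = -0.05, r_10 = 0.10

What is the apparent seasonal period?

The largest autocorrelation is r_7 = 0.68; the remaining lags stay at or below 0.15.
The dominant spike at lag 7 indicates a seasonal period of 7.

7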